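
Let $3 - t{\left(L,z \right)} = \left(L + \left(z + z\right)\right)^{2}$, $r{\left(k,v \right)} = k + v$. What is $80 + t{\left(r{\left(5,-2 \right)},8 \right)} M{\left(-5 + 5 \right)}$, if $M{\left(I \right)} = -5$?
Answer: $1870$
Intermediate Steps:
$t{\left(L,z \right)} = 3 - \left(L + 2 z\right)^{2}$ ($t{\left(L,z \right)} = 3 - \left(L + \left(z + z\right)\right)^{2} = 3 - \left(L + 2 z\right)^{2}$)
$80 + t{\left(r{\left(5,-2 \right)},8 \right)} M{\left(-5 + 5 \right)} = 80 + \left(3 - \left(\left(5 - 2\right) + 2 \cdot 8\right)^{2}\right) \left(-5\right) = 80 + \left(3 - \left(3 + 16\right)^{2}\right) \left(-5\right) = 80 + \left(3 - 19^{2}\right) \left(-5\right) = 80 + \left(3 - 361\right) \left(-5\right) = 80 - -1790 = 80 + 1790 = 1870$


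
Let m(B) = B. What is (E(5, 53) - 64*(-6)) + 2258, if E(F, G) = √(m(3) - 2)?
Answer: 2643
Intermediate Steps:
E(F, G) = 1 (E(F, G) = √(3 - 2) = √1 = 1)
(E(5, 53) - 64*(-6)) + 2258 = (1 - 64*(-6)) + 2258 = (1 + 384) + 2258 = 385 + 2258 = 2643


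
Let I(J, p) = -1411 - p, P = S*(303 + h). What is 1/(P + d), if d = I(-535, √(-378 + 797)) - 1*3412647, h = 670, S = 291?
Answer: -3130915/9802628736806 + √419/9802628736806 ≈ -3.1939e-7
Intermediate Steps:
P = 283143 (P = 291*(303 + 670) = 291*973 = 283143)
d = -3414058 - √419 (d = (-1411 - √(-378 + 797)) - 1*3412647 = (-1411 - √419) - 3412647 = -3414058 - √419 ≈ -3.4141e+6)
1/(P + d) = 1/(283143 + (-3414058 - √419)) = 1/(-3130915 - √419)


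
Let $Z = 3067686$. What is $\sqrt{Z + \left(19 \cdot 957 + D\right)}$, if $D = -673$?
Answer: $2 \sqrt{771299} \approx 1756.5$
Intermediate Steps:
$\sqrt{Z + \left(19 \cdot 957 + D\right)} = \sqrt{3067686 + \left(19 \cdot 957 - 673\right)} = \sqrt{3067686 + \left(18183 - 673\right)} = \sqrt{3067686 + 17510} = \sqrt{3085196} = 2 \sqrt{771299}$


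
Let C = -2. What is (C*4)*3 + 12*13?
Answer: 132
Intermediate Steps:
(C*4)*3 + 12*13 = -2*4*3 + 12*13 = -8*3 + 156 = -24 + 156 = 132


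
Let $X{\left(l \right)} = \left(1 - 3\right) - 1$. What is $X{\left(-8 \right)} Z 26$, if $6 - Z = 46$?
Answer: $3120$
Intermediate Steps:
$Z = -40$ ($Z = 6 - 46 = -40$)
$X{\left(l \right)} = -3$ ($X{\left(l \right)} = -2 - 1 = -3$)
$X{\left(-8 \right)} Z 26 = \left(-3\right) \left(-40\right) 26 = 120 \cdot 26 = 3120$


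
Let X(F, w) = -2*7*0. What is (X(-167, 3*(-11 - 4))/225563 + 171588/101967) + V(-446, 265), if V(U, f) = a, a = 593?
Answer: 20212673/33989 ≈ 594.68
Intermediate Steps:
X(F, w) = 0 (X(F, w) = -14*0 = 0)
V(U, f) = 593
(X(-167, 3*(-11 - 4))/225563 + 171588/101967) + V(-446, 265) = (0/225563 + 171588/101967) + 593 = (0*(1/225563) + 171588*(1/101967)) + 593 = (0 + 57196/33989) + 593 = 57196/33989 + 593 = 20212673/33989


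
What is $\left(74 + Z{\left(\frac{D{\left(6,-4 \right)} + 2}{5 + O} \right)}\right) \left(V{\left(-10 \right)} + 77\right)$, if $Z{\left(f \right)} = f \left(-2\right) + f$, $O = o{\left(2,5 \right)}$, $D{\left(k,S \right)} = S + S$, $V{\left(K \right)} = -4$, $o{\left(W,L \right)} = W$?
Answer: $\frac{38252}{7} \approx 5464.6$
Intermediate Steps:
$D{\left(k,S \right)} = 2 S$
$O = 2$
$Z{\left(f \right)} = - f$ ($Z{\left(f \right)} = - 2 f + f = - f$)
$\left(74 + Z{\left(\frac{D{\left(6,-4 \right)} + 2}{5 + O} \right)}\right) \left(V{\left(-10 \right)} + 77\right) = \left(74 - \frac{2 \left(-4\right) + 2}{5 + 2}\right) \left(-4 + 77\right) = \left(74 - \frac{-8 + 2}{7}\right) 73 = \left(74 - \left(-6\right) \frac{1}{7}\right) 73 = \left(74 - - \frac{6}{7}\right) 73 = \left(74 + \frac{6}{7}\right) 73 = \frac{524}{7} \cdot 73 = \frac{38252}{7}$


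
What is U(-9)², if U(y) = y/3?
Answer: 9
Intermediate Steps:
U(y) = y/3 (U(y) = y*(⅓) = y/3)
U(-9)² = ((⅓)*(-9))² = (-3)² = 9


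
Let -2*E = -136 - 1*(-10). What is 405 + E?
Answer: 468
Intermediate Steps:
E = 63 (E = -(-136 - 1*(-10))/2 = -(-136 + 10)/2 = -½*(-126) = 63)
405 + E = 405 + 63 = 468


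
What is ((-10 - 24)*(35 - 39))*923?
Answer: 125528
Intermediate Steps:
((-10 - 24)*(35 - 39))*923 = -34*(-4)*923 = 136*923 = 125528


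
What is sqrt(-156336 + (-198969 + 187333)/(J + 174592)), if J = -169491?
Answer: 2*I*sqrt(1016988374693)/5101 ≈ 395.4*I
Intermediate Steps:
sqrt(-156336 + (-198969 + 187333)/(J + 174592)) = sqrt(-156336 + (-198969 + 187333)/(-169491 + 174592)) = sqrt(-156336 - 11636/5101) = sqrt(-797481572/5101) = 2*I*sqrt(1016988374693)/5101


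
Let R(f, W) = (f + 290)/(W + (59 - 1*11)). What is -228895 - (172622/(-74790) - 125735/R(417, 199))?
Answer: -4890166145023/26438265 ≈ -1.8497e+5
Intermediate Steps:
R(f, W) = (290 + f)/(48 + W) (R(f, W) = (290 + f)/(W + (59 - 11)) = (290 + f)/(W + 48) = (290 + f)/(48 + W))
-228895 - (172622/(-74790) - 125735/R(417, 199)) = -228895 - (172622/(-74790) - 125735*(48 + 199)/(290 + 417)) = -228895 - (172622*(-1/74790) - 125735/(707/247)) = -228895 - (-86311/37395 - 125735/((1/247)*707)) = -228895 - (-86311/37395 - 125735/707/247) = -228895 - (-86311/37395 - 125735*247/707) = -228895 - (-86311/37395 - 31056545/707) = -228895 - 1*(-1161420522152/26438265) = -228895 + 1161420522152/26438265 = -4890166145023/26438265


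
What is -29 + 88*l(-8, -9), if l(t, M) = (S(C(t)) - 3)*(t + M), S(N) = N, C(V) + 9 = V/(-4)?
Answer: 14931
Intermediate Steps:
C(V) = -9 - V/4 (C(V) = -9 + V/(-4) = -9 + V*(-¼) = -9 - V/4)
l(t, M) = (-12 - t/4)*(M + t) (l(t, M) = ((-9 - t/4) - 3)*(t + M) = (-12 - t/4)*(M + t))
-29 + 88*l(-8, -9) = -29 + 88*(-12*(-9) - 12*(-8) - ¼*(-8)² - ¼*(-9)*(-8)) = -29 + 88*(108 + 96 - ¼*64 - 18) = -29 + 88*(108 + 96 - 16 - 18) = -29 + 88*170 = -29 + 14960 = 14931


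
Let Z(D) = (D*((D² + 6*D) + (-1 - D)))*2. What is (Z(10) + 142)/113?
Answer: 3122/113 ≈ 27.628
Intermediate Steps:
Z(D) = 2*D*(-1 + D² + 5*D) (Z(D) = (D*(-1 + D² + 5*D))*2 = 2*D*(-1 + D² + 5*D))
(Z(10) + 142)/113 = (2*10*(-1 + 10² + 5*10) + 142)/113 = (2*10*(-1 + 100 + 50) + 142)*(1/113) = (2*10*149 + 142)*(1/113) = (2980 + 142)*(1/113) = 3122*(1/113) = 3122/113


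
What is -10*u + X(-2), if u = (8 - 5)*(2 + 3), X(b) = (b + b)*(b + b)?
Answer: -134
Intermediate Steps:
X(b) = 4*b² (X(b) = (2*b)*(2*b) = 4*b²)
u = 15 (u = 3*5 = 15)
-10*u + X(-2) = -10*15 + 4*(-2)² = -150 + 4*4 = -150 + 16 = -134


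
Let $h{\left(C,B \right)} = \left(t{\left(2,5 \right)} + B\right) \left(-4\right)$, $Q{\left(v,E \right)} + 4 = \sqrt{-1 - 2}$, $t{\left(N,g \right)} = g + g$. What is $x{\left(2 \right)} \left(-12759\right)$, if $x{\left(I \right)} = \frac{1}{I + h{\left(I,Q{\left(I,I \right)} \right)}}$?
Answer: $\frac{140349}{266} - \frac{12759 i \sqrt{3}}{133} \approx 527.63 - 166.16 i$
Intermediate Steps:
$t{\left(N,g \right)} = 2 g$
$Q{\left(v,E \right)} = -4 + i \sqrt{3}$ ($Q{\left(v,E \right)} = -4 + \sqrt{-1 - 2} = -4 + \sqrt{-3} = -4 + i \sqrt{3}$)
$h{\left(C,B \right)} = -40 - 4 B$ ($h{\left(C,B \right)} = \left(2 \cdot 5 + B\right) \left(-4\right) = \left(10 + B\right) \left(-4\right) = -40 - 4 B$)
$x{\left(I \right)} = \frac{1}{-24 + I - 4 i \sqrt{3}}$ ($x{\left(I \right)} = \frac{1}{I - \left(40 + 4 \left(-4 + i \sqrt{3}\right)\right)} = \frac{1}{I - \left(24 + 4 i \sqrt{3}\right)} = \frac{1}{-24 + I - 4 i \sqrt{3}}$)
$x{\left(2 \right)} \left(-12759\right) = \frac{1}{-24 + 2 - 4 i \sqrt{3}} \left(-12759\right) = \frac{1}{-22 - 4 i \sqrt{3}} \left(-12759\right) = - \frac{12759}{-22 - 4 i \sqrt{3}}$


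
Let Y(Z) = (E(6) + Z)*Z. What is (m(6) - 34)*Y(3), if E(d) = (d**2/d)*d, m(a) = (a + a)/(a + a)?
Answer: -3861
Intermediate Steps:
m(a) = 1 (m(a) = (2*a)/((2*a)) = (2*a)*(1/(2*a)) = 1)
E(d) = d**2 (E(d) = d*d = d**2)
Y(Z) = Z*(36 + Z) (Y(Z) = (6**2 + Z)*Z = (36 + Z)*Z = Z*(36 + Z))
(m(6) - 34)*Y(3) = (1 - 34)*(3*(36 + 3)) = -99*39 = -33*117 = -3861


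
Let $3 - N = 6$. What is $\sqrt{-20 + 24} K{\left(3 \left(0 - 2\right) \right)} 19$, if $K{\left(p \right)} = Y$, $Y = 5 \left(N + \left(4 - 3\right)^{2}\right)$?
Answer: $-380$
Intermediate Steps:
$N = -3$ ($N = 3 - 6 = -3$)
$Y = -10$ ($Y = 5 \left(-3 + \left(4 - 3\right)^{2}\right) = 5 \left(-3 + 1^{2}\right) = 5 \left(-3 + 1\right) = 5 \left(-2\right) = -10$)
$K{\left(p \right)} = -10$
$\sqrt{-20 + 24} K{\left(3 \left(0 - 2\right) \right)} 19 = \sqrt{-20 + 24} \left(-10\right) 19 = \sqrt{4} \left(-10\right) 19 = 2 \left(-10\right) 19 = \left(-20\right) 19 = -380$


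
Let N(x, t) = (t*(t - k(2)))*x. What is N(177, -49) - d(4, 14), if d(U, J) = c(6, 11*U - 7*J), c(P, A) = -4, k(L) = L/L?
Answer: 433654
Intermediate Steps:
k(L) = 1
d(U, J) = -4
N(x, t) = t*x*(-1 + t) (N(x, t) = (t*(t - 1*1))*x = (t*(t - 1))*x = (t*(-1 + t))*x = t*x*(-1 + t))
N(177, -49) - d(4, 14) = -49*177*(-1 - 49) - 1*(-4) = -49*177*(-50) + 4 = 433650 + 4 = 433654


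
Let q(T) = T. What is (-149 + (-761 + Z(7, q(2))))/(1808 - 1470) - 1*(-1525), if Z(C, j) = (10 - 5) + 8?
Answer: 39581/26 ≈ 1522.3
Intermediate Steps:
Z(C, j) = 13 (Z(C, j) = 5 + 8 = 13)
(-149 + (-761 + Z(7, q(2))))/(1808 - 1470) - 1*(-1525) = (-149 + (-761 + 13))/(1808 - 1470) - 1*(-1525) = (-149 - 748)/338 + 1525 = -897*1/338 + 1525 = -69/26 + 1525 = 39581/26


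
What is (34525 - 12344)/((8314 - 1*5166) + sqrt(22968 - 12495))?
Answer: 69825788/9899431 - 22181*sqrt(10473)/9899431 ≈ 6.8242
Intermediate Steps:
(34525 - 12344)/((8314 - 1*5166) + sqrt(22968 - 12495)) = 22181/((8314 - 5166) + sqrt(10473)) = 22181/(3148 + sqrt(10473))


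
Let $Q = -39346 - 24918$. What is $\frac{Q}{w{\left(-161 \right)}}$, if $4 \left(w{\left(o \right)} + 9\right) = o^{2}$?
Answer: $- \frac{257056}{25885} \approx -9.9307$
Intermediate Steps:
$Q = -64264$ ($Q = -39346 - 24918 = -64264$)
$w{\left(o \right)} = -9 + \frac{o^{2}}{4}$
$\frac{Q}{w{\left(-161 \right)}} = - \frac{64264}{-9 + \frac{\left(-161\right)^{2}}{4}} = - \frac{64264}{-9 + \frac{1}{4} \cdot 25921} = - \frac{64264}{-9 + \frac{25921}{4}} = - \frac{64264}{\frac{25885}{4}} = \left(-64264\right) \frac{4}{25885} = - \frac{257056}{25885}$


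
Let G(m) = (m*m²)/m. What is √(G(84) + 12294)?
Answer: 15*√86 ≈ 139.10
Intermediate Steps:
G(m) = m² (G(m) = m³/m = m²)
√(G(84) + 12294) = √(84² + 12294) = √(7056 + 12294) = √19350 = 15*√86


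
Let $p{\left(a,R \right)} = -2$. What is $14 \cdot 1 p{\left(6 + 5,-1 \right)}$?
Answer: $-28$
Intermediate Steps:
$14 \cdot 1 p{\left(6 + 5,-1 \right)} = 14 \cdot 1 \left(-2\right) = 14 \left(-2\right) = -28$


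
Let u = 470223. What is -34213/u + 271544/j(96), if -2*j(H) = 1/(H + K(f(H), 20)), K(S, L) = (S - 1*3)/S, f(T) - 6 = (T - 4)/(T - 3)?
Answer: -616537894239829/11755575 ≈ -5.2446e+7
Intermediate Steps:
f(T) = 6 + (-4 + T)/(-3 + T) (f(T) = 6 + (T - 4)/(T - 3) = 6 + (-4 + T)/(-3 + T))
K(S, L) = (-3 + S)/S (K(S, L) = (S - 3)/S = (-3 + S)/S)
j(H) = -1/(2*(H + (-3 + H)*(-3 + (-22 + 7*H)/(-3 + H))/(-22 + 7*H))) (j(H) = -1/(2*(H + (-3 + (-22 + 7*H)/(-3 + H))/(((-22 + 7*H)/(-3 + H))))) = -1/(2*(H + ((-3 + H)/(-22 + 7*H))*(-3 + (-22 + 7*H)/(-3 + H)))) = -1/(2*(H + (-3 + H)*(-3 + (-22 + 7*H)/(-3 + H))/(-22 + 7*H))))
-34213/u + 271544/j(96) = -34213/470223 + 271544/(((22 - 7*96)/(2*(-13 - 18*96 + 7*96²)))) = -34213*1/470223 + 271544/(((22 - 672)/(2*(-13 - 1728 + 7*9216)))) = -34213/470223 + 271544/(((½)*(-650)/(-13 - 1728 + 64512))) = -34213/470223 + 271544/(((½)*(-650)/62771)) = -34213/470223 + 271544/(((½)*(1/62771)*(-650))) = -34213/470223 + 271544/(-325/62771) = -34213/470223 + 271544*(-62771/325) = -34213/470223 - 1311160648/25 = -616537894239829/11755575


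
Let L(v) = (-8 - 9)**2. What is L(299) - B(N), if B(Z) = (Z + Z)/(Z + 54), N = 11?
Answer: 18763/65 ≈ 288.66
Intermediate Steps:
B(Z) = 2*Z/(54 + Z) (B(Z) = (2*Z)/(54 + Z) = 2*Z/(54 + Z))
L(v) = 289 (L(v) = (-17)**2 = 289)
L(299) - B(N) = 289 - 2*11/(54 + 11) = 289 - 2*11/65 = 289 - 1*22/65 = 289 - 22/65 = 18763/65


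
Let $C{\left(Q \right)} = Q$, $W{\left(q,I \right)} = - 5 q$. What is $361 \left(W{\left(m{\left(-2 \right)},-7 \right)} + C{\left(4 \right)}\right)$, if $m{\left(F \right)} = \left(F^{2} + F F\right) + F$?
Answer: $-9386$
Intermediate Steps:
$m{\left(F \right)} = F + 2 F^{2}$ ($m{\left(F \right)} = \left(F^{2} + F^{2}\right) + F = 2 F^{2} + F = F + 2 F^{2}$)
$361 \left(W{\left(m{\left(-2 \right)},-7 \right)} + C{\left(4 \right)}\right) = 361 \left(- 5 \left(- 2 \left(1 + 2 \left(-2\right)\right)\right) + 4\right) = 361 \left(- 5 \left(- 2 \left(1 - 4\right)\right) + 4\right) = 361 \left(- 5 \left(\left(-2\right) \left(-3\right)\right) + 4\right) = 361 \left(\left(-5\right) 6 + 4\right) = 361 \left(-30 + 4\right) = 361 \left(-26\right) = -9386$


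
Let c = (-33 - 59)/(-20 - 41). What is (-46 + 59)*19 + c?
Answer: 15159/61 ≈ 248.51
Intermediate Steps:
c = 92/61 (c = -92/(-61) = -92*(-1/61) = 92/61 ≈ 1.5082)
(-46 + 59)*19 + c = (-46 + 59)*19 + 92/61 = 13*19 + 92/61 = 247 + 92/61 = 15159/61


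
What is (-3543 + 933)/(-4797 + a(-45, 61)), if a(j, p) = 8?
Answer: 2610/4789 ≈ 0.54500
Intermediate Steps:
(-3543 + 933)/(-4797 + a(-45, 61)) = (-3543 + 933)/(-4797 + 8) = -2610/(-4789) = -2610*(-1/4789) = 2610/4789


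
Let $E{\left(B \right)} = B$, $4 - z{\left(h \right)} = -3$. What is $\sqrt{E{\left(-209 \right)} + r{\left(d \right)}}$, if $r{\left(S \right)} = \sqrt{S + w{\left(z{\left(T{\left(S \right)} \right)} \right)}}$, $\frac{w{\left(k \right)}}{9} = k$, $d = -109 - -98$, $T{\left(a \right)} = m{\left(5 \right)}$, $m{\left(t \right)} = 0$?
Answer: $\sqrt{-209 + 2 \sqrt{13}} \approx 14.205 i$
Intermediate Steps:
$T{\left(a \right)} = 0$
$d = -11$ ($d = -109 + 98 = -11$)
$z{\left(h \right)} = 7$ ($z{\left(h \right)} = 4 - -3 = 4 + 3 = 7$)
$w{\left(k \right)} = 9 k$
$r{\left(S \right)} = \sqrt{63 + S}$ ($r{\left(S \right)} = \sqrt{S + 9 \cdot 7} = \sqrt{S + 63} = \sqrt{63 + S}$)
$\sqrt{E{\left(-209 \right)} + r{\left(d \right)}} = \sqrt{-209 + \sqrt{63 - 11}} = \sqrt{-209 + \sqrt{52}} = \sqrt{-209 + 2 \sqrt{13}}$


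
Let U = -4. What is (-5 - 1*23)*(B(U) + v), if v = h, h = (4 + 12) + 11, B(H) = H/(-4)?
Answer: -784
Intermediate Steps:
B(H) = -H/4 (B(H) = H*(-¼) = -H/4)
h = 27 (h = 16 + 11 = 27)
v = 27
(-5 - 1*23)*(B(U) + v) = (-5 - 1*23)*(-¼*(-4) + 27) = (-5 - 23)*(1 + 27) = -28*28 = -784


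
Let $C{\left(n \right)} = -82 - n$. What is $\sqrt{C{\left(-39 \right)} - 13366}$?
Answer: $i \sqrt{13409} \approx 115.8 i$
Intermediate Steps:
$\sqrt{C{\left(-39 \right)} - 13366} = \sqrt{\left(-82 - -39\right) - 13366} = \sqrt{\left(-82 + 39\right) - 13366} = \sqrt{-43 - 13366} = \sqrt{-13409} = i \sqrt{13409}$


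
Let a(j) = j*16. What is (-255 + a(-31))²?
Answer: 564001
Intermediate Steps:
a(j) = 16*j
(-255 + a(-31))² = (-255 + 16*(-31))² = (-255 - 496)² = (-751)² = 564001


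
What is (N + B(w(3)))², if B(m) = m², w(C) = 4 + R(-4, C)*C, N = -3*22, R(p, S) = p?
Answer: 4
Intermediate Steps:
N = -66
w(C) = 4 - 4*C
(N + B(w(3)))² = (-66 + (4 - 4*3)²)² = (-66 + (4 - 12)²)² = (-66 + (-8)²)² = (-66 + 64)² = (-2)² = 4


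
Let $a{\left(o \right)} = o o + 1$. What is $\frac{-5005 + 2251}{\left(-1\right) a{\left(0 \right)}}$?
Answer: $2754$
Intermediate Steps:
$a{\left(o \right)} = 1 + o^{2}$ ($a{\left(o \right)} = o^{2} + 1 = 1 + o^{2}$)
$\frac{-5005 + 2251}{\left(-1\right) a{\left(0 \right)}} = \frac{-5005 + 2251}{\left(-1\right) \left(1 + 0^{2}\right)} = - \frac{2754}{\left(-1\right) \left(1 + 0\right)} = - \frac{2754}{\left(-1\right) 1} = - \frac{2754}{-1} = \left(-2754\right) \left(-1\right) = 2754$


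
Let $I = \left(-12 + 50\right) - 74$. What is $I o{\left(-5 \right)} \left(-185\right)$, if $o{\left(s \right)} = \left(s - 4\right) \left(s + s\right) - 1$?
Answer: $592740$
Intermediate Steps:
$o{\left(s \right)} = -1 + 2 s \left(-4 + s\right)$ ($o{\left(s \right)} = \left(-4 + s\right) 2 s - 1 = 2 s \left(-4 + s\right) - 1 = -1 + 2 s \left(-4 + s\right)$)
$I = -36$ ($I = 38 - 74 = -36$)
$I o{\left(-5 \right)} \left(-185\right) = - 36 \left(-1 - -40 + 2 \left(-5\right)^{2}\right) \left(-185\right) = - 36 \left(-1 + 40 + 2 \cdot 25\right) \left(-185\right) = - 36 \left(-1 + 40 + 50\right) \left(-185\right) = \left(-36\right) 89 \left(-185\right) = \left(-3204\right) \left(-185\right) = 592740$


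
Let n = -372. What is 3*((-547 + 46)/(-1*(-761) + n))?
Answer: -1503/389 ≈ -3.8638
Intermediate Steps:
3*((-547 + 46)/(-1*(-761) + n)) = 3*((-547 + 46)/(-1*(-761) - 372)) = 3*(-501/(761 - 372)) = 3*(-501/389) = -1503/389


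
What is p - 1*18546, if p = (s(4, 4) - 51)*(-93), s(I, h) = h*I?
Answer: -15291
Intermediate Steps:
s(I, h) = I*h
p = 3255 (p = (4*4 - 51)*(-93) = (16 - 51)*(-93) = -35*(-93) = 3255)
p - 1*18546 = 3255 - 1*18546 = 3255 - 18546 = -15291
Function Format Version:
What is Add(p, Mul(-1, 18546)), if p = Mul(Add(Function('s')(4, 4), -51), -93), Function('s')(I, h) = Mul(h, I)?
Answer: -15291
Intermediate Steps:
Function('s')(I, h) = Mul(I, h)
p = 3255 (p = Mul(Add(Mul(4, 4), -51), -93) = Mul(Add(16, -51), -93) = Mul(-35, -93) = 3255)
Add(p, Mul(-1, 18546)) = Add(3255, Mul(-1, 18546)) = Add(3255, -18546) = -15291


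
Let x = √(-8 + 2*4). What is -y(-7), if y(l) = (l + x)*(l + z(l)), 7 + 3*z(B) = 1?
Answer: -63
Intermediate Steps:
z(B) = -2 (z(B) = -7/3 + (⅓)*1 = -7/3 + ⅓ = -2)
x = 0 (x = √(-8 + 8) = √0 = 0)
y(l) = l*(-2 + l) (y(l) = (l + 0)*(l - 2) = l*(-2 + l))
-y(-7) = -(-7)*(-2 - 7) = -(-7)*(-9) = -1*63 = -63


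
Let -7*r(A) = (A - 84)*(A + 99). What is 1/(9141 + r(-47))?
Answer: 7/70799 ≈ 9.8871e-5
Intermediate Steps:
r(A) = -(-84 + A)*(99 + A)/7 (r(A) = -(A - 84)*(A + 99)/7 = -(-84 + A)*(99 + A)/7)
1/(9141 + r(-47)) = 1/(9141 + (1188 - 15/7*(-47) - ⅐*(-47)²)) = 1/(9141 + (1188 + 705/7 - ⅐*2209)) = 1/(9141 + (1188 + 705/7 - 2209/7)) = 1/(9141 + 6812/7) = 1/(70799/7) = 7/70799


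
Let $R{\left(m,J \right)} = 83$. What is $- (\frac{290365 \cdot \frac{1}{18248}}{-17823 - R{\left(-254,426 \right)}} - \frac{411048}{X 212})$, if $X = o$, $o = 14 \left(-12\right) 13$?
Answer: $- \frac{199665109207}{225129846032} \approx -0.88689$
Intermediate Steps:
$o = -2184$ ($o = \left(-168\right) 13 = -2184$)
$X = -2184$
$- (\frac{290365 \cdot \frac{1}{18248}}{-17823 - R{\left(-254,426 \right)}} - \frac{411048}{X 212}) = - (\frac{290365 \cdot \frac{1}{18248}}{-17823 - 83} - \frac{411048}{\left(-2184\right) 212}) = - (\frac{290365 \cdot \frac{1}{18248}}{-17823 - 83} - \frac{411048}{-463008}) = - (\frac{290365}{18248 \left(-17906\right)} - - \frac{17127}{19292}) = - (\frac{290365}{18248} \left(- \frac{1}{17906}\right) + \frac{17127}{19292}) = - (- \frac{290365}{326748688} + \frac{17127}{19292}) = \left(-1\right) \frac{199665109207}{225129846032} = - \frac{199665109207}{225129846032}$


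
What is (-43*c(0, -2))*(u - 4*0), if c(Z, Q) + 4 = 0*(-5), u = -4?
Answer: -688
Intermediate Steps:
c(Z, Q) = -4 (c(Z, Q) = -4 + 0*(-5) = -4 + 0 = -4)
(-43*c(0, -2))*(u - 4*0) = (-43*(-4))*(-4 - 4*0) = 172*(-4 + 0) = 172*(-4) = -688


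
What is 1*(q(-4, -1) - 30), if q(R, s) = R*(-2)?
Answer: -22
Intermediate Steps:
q(R, s) = -2*R
1*(q(-4, -1) - 30) = 1*(-2*(-4) - 30) = 1*(8 - 30) = 1*(-22) = -22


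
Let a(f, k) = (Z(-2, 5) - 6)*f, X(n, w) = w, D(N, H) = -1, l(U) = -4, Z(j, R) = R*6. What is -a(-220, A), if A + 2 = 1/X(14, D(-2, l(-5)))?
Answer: 5280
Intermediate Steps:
Z(j, R) = 6*R
A = -3 (A = -2 + 1/(-1) = -2 - 1 = -3)
a(f, k) = 24*f (a(f, k) = (6*5 - 6)*f = (30 - 6)*f = 24*f)
-a(-220, A) = -24*(-220) = -1*(-5280) = 5280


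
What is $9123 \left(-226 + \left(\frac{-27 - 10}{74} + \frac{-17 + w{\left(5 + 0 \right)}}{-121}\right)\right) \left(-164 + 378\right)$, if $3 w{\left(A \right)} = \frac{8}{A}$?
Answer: $- \frac{267370823287}{605} \approx -4.4194 \cdot 10^{8}$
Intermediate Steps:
$w{\left(A \right)} = \frac{8}{3 A}$ ($w{\left(A \right)} = \frac{8 \frac{1}{A}}{3} = \frac{8}{3 A}$)
$9123 \left(-226 + \left(\frac{-27 - 10}{74} + \frac{-17 + w{\left(5 + 0 \right)}}{-121}\right)\right) \left(-164 + 378\right) = 9123 \left(-226 + \left(\frac{-27 - 10}{74} + \frac{-17 + \frac{8}{3 \left(5 + 0\right)}}{-121}\right)\right) \left(-164 + 378\right) = 9123 \left(-226 + \left(\left(-27 - 10\right) \frac{1}{74} + \left(-17 + \frac{8}{3 \cdot 5}\right) \left(- \frac{1}{121}\right)\right)\right) 214 = 9123 \left(-226 - \left(\frac{1}{2} - \left(-17 + \frac{8}{3} \cdot \frac{1}{5}\right) \left(- \frac{1}{121}\right)\right)\right) 214 = 9123 \left(-226 - \left(\frac{1}{2} - \left(-17 + \frac{8}{15}\right) \left(- \frac{1}{121}\right)\right)\right) 214 = 9123 \left(-226 - \frac{1321}{3630}\right) 214 = 9123 \left(\left(- \frac{821701}{3630}\right) 214\right) = 9123 \left(- \frac{87922007}{1815}\right) = - \frac{267370823287}{605}$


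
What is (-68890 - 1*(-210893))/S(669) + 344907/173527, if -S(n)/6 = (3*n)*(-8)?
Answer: 3045700807/879836688 ≈ 3.4617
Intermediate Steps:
S(n) = 144*n (S(n) = -6*3*n*(-8) = -(-144)*n = 144*n)
(-68890 - 1*(-210893))/S(669) + 344907/173527 = (-68890 - 1*(-210893))/((144*669)) + 344907/173527 = (-68890 + 210893)/96336 + 344907*(1/173527) = 142003*(1/96336) + 18153/9133 = 142003/96336 + 18153/9133 = 3045700807/879836688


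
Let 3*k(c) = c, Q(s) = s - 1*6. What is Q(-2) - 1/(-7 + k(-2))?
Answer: -181/23 ≈ -7.8696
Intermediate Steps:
Q(s) = -6 + s (Q(s) = s - 6 = -6 + s)
k(c) = c/3
Q(-2) - 1/(-7 + k(-2)) = (-6 - 2) - 1/(-7 + (⅓)*(-2)) = -8 - 1/(-7 - ⅔) = -8 - 1/(-23/3) = -8 - 3/23*(-1) = -8 + 3/23 = -181/23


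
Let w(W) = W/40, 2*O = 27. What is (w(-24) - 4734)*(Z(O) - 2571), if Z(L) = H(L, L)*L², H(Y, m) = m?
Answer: 4190121/8 ≈ 5.2377e+5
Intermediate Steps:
O = 27/2 (O = (½)*27 = 27/2 ≈ 13.500)
w(W) = W/40 (w(W) = W*(1/40) = W/40)
Z(L) = L³ (Z(L) = L*L² = L³)
(w(-24) - 4734)*(Z(O) - 2571) = ((1/40)*(-24) - 4734)*((27/2)³ - 2571) = (-⅗ - 4734)*(19683/8 - 2571) = -23673/5*(-885/8) = 4190121/8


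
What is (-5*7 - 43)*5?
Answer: -390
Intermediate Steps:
(-5*7 - 43)*5 = (-35 - 43)*5 = -78*5 = -390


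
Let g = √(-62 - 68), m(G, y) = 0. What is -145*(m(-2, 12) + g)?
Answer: -145*I*√130 ≈ -1653.3*I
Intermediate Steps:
g = I*√130 (g = √(-130) = I*√130 ≈ 11.402*I)
-145*(m(-2, 12) + g) = -145*(0 + I*√130) = -145*I*√130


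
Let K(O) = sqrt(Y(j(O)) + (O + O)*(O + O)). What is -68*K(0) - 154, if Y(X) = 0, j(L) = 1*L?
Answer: -154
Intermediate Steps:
j(L) = L
K(O) = 2*sqrt(O**2) (K(O) = sqrt(0 + (O + O)*(O + O)) = sqrt(0 + (2*O)*(2*O)) = sqrt(0 + 4*O**2) = sqrt(4*O**2) = 2*sqrt(O**2))
-68*K(0) - 154 = -136*sqrt(0**2) - 154 = -136*sqrt(0) - 154 = -136*0 - 154 = -68*0 - 154 = 0 - 154 = -154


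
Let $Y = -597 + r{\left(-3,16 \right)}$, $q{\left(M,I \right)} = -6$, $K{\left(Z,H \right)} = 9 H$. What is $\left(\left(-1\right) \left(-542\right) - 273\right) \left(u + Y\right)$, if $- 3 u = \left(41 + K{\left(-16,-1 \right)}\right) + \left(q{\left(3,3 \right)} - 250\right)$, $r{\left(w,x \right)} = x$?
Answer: $- \frac{408611}{3} \approx -1.362 \cdot 10^{5}$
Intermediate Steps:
$Y = -581$ ($Y = -597 + 16 = -581$)
$u = \frac{224}{3}$ ($u = - \frac{\left(41 + 9 \left(-1\right)\right) - 256}{3} = - \frac{\left(41 - 9\right) - 256}{3} = - \frac{32 - 256}{3} = \left(- \frac{1}{3}\right) \left(-224\right) = \frac{224}{3} \approx 74.667$)
$\left(\left(-1\right) \left(-542\right) - 273\right) \left(u + Y\right) = \left(\left(-1\right) \left(-542\right) - 273\right) \left(\frac{224}{3} - 581\right) = \left(542 - 273\right) \left(- \frac{1519}{3}\right) = 269 \left(- \frac{1519}{3}\right) = - \frac{408611}{3}$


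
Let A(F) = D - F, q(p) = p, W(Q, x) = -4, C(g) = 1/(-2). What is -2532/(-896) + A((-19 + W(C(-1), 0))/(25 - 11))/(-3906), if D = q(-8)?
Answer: 1236961/437472 ≈ 2.8275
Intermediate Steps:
C(g) = -½
D = -8
A(F) = -8 - F
-2532/(-896) + A((-19 + W(C(-1), 0))/(25 - 11))/(-3906) = -2532/(-896) + (-8 - (-19 - 4)/(25 - 11))/(-3906) = -2532*(-1/896) + (-8 - (-23)/14)*(-1/3906) = 633/224 + (-8 - (-23)/14)*(-1/3906) = 633/224 + (-8 - 1*(-23/14))*(-1/3906) = 633/224 + (-8 + 23/14)*(-1/3906) = 633/224 - 89/14*(-1/3906) = 633/224 + 89/54684 = 1236961/437472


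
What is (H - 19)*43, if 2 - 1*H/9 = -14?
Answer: 5375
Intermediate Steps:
H = 144 (H = 18 - 9*(-14) = 18 + 126 = 144)
(H - 19)*43 = (144 - 19)*43 = 125*43 = 5375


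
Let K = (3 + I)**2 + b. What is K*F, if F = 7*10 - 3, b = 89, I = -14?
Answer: 14070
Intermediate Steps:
K = 210 (K = (3 - 14)**2 + 89 = (-11)**2 + 89 = 121 + 89 = 210)
F = 67 (F = 70 - 3 = 67)
K*F = 210*67 = 14070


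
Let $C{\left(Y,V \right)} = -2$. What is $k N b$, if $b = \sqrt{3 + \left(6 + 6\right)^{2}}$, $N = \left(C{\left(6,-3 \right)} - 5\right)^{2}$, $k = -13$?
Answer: $- 4459 \sqrt{3} \approx -7723.2$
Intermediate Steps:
$N = 49$ ($N = \left(-2 - 5\right)^{2} = \left(-7\right)^{2} = 49$)
$b = 7 \sqrt{3}$ ($b = \sqrt{3 + 12^{2}} = \sqrt{3 + 144} = \sqrt{147} = 7 \sqrt{3} \approx 12.124$)
$k N b = \left(-13\right) 49 \cdot 7 \sqrt{3} = - 637 \cdot 7 \sqrt{3} = - 4459 \sqrt{3}$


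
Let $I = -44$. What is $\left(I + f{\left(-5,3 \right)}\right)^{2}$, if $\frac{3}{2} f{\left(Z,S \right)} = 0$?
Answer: $1936$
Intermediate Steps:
$f{\left(Z,S \right)} = 0$ ($f{\left(Z,S \right)} = \frac{2}{3} \cdot 0 = 0$)
$\left(I + f{\left(-5,3 \right)}\right)^{2} = \left(-44 + 0\right)^{2} = \left(-44\right)^{2} = 1936$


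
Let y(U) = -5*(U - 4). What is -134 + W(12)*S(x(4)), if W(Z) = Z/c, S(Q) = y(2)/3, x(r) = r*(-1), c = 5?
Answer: -126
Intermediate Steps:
y(U) = 20 - 5*U (y(U) = -5*(-4 + U) = 20 - 5*U)
x(r) = -r
S(Q) = 10/3 (S(Q) = (20 - 5*2)/3 = (20 - 10)*(⅓) = 10*(⅓) = 10/3)
W(Z) = Z/5
-134 + W(12)*S(x(4)) = -134 + ((⅕)*12)*(10/3) = -134 + (12/5)*(10/3) = -134 + 8 = -126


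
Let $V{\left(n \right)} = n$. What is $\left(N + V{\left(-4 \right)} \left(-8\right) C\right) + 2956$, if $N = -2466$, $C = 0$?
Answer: $490$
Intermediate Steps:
$\left(N + V{\left(-4 \right)} \left(-8\right) C\right) + 2956 = \left(-2466 + \left(-4\right) \left(-8\right) 0\right) + 2956 = \left(-2466 + 32 \cdot 0\right) + 2956 = \left(-2466 + 0\right) + 2956 = -2466 + 2956 = 490$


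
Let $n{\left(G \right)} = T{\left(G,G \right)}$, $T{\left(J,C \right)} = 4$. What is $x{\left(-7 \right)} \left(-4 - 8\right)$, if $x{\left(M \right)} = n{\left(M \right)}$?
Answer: $-48$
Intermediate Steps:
$n{\left(G \right)} = 4$
$x{\left(M \right)} = 4$
$x{\left(-7 \right)} \left(-4 - 8\right) = 4 \left(-4 - 8\right) = 4 \left(-12\right) = -48$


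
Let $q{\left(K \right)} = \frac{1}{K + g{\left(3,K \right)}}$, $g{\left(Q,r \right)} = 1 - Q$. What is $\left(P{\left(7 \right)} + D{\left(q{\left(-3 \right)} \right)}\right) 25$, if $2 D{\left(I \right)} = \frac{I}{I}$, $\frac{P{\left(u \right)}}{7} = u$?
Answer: $\frac{2475}{2} \approx 1237.5$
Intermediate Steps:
$P{\left(u \right)} = 7 u$
$q{\left(K \right)} = \frac{1}{-2 + K}$ ($q{\left(K \right)} = \frac{1}{K + \left(1 - 3\right)} = \frac{1}{K - 2} = \frac{1}{-2 + K}$)
$D{\left(I \right)} = \frac{1}{2}$ ($D{\left(I \right)} = \frac{I \frac{1}{I}}{2} = \frac{1}{2} \cdot 1 = \frac{1}{2}$)
$\left(P{\left(7 \right)} + D{\left(q{\left(-3 \right)} \right)}\right) 25 = \left(7 \cdot 7 + \frac{1}{2}\right) 25 = \left(49 + \frac{1}{2}\right) 25 = \frac{99}{2} \cdot 25 = \frac{2475}{2}$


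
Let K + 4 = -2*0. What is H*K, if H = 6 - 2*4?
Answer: 8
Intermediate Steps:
K = -4 (K = -4 - 2*0 = -4 + 0 = -4)
H = -2 (H = 6 - 8 = -2)
H*K = -2*(-4) = 8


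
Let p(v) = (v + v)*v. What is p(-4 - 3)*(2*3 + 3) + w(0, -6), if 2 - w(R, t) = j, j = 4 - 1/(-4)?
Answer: 3519/4 ≈ 879.75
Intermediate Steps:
j = 17/4 (j = 4 - 1*(-¼) = 4 + ¼ = 17/4 ≈ 4.2500)
w(R, t) = -9/4 (w(R, t) = 2 - 1*17/4 = 2 - 17/4 = -9/4)
p(v) = 2*v² (p(v) = (2*v)*v = 2*v²)
p(-4 - 3)*(2*3 + 3) + w(0, -6) = (2*(-4 - 3)²)*(2*3 + 3) - 9/4 = (2*(-7)²)*(6 + 3) - 9/4 = (2*49)*9 - 9/4 = 98*9 - 9/4 = 882 - 9/4 = 3519/4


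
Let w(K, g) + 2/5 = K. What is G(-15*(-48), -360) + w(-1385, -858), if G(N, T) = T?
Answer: -8727/5 ≈ -1745.4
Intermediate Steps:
w(K, g) = -⅖ + K
G(-15*(-48), -360) + w(-1385, -858) = -360 + (-⅖ - 1385) = -360 - 6927/5 = -8727/5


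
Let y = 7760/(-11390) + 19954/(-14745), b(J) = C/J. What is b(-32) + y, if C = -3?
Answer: -1043047567/537425760 ≈ -1.9408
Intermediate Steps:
b(J) = -3/J
y = -34169726/16794555 (y = 7760*(-1/11390) + 19954*(-1/14745) = -776/1139 - 19954/14745 = -34169726/16794555 ≈ -2.0346)
b(-32) + y = -3/(-32) - 34169726/16794555 = -3*(-1/32) - 34169726/16794555 = 3/32 - 34169726/16794555 = -1043047567/537425760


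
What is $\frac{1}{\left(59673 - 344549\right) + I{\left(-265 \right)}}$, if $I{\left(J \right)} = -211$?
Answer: $- \frac{1}{285087} \approx -3.5077 \cdot 10^{-6}$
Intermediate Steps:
$\frac{1}{\left(59673 - 344549\right) + I{\left(-265 \right)}} = \frac{1}{\left(59673 - 344549\right) - 211} = \frac{1}{-284876 - 211} = \frac{1}{-285087} = - \frac{1}{285087}$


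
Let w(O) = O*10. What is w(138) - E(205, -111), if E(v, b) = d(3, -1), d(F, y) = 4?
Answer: 1376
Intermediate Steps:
E(v, b) = 4
w(O) = 10*O
w(138) - E(205, -111) = 10*138 - 1*4 = 1380 - 4 = 1376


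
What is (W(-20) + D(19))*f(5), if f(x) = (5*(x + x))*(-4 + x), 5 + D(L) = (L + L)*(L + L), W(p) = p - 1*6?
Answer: 70650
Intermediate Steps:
W(p) = -6 + p (W(p) = p - 6 = -6 + p)
D(L) = -5 + 4*L² (D(L) = -5 + (L + L)*(L + L) = -5 + (2*L)*(2*L) = -5 + 4*L²)
f(x) = 10*x*(-4 + x) (f(x) = (5*(2*x))*(-4 + x) = (10*x)*(-4 + x) = 10*x*(-4 + x))
(W(-20) + D(19))*f(5) = ((-6 - 20) + (-5 + 4*19²))*(10*5*(-4 + 5)) = (-26 + (-5 + 4*361))*(10*5*1) = (-26 + (-5 + 1444))*50 = (-26 + 1439)*50 = 1413*50 = 70650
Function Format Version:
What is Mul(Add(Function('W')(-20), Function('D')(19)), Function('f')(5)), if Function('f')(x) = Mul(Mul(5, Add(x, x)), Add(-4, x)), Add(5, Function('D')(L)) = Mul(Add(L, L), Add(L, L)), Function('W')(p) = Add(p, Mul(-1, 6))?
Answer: 70650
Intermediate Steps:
Function('W')(p) = Add(-6, p) (Function('W')(p) = Add(p, -6) = Add(-6, p))
Function('D')(L) = Add(-5, Mul(4, Pow(L, 2))) (Function('D')(L) = Add(-5, Mul(Add(L, L), Add(L, L))) = Add(-5, Mul(Mul(2, L), Mul(2, L))) = Add(-5, Mul(4, Pow(L, 2))))
Function('f')(x) = Mul(10, x, Add(-4, x)) (Function('f')(x) = Mul(Mul(5, Mul(2, x)), Add(-4, x)) = Mul(Mul(10, x), Add(-4, x)) = Mul(10, x, Add(-4, x)))
Mul(Add(Function('W')(-20), Function('D')(19)), Function('f')(5)) = Mul(Add(Add(-6, -20), Add(-5, Mul(4, Pow(19, 2)))), Mul(10, 5, Add(-4, 5))) = Mul(Add(-26, Add(-5, Mul(4, 361))), Mul(10, 5, 1)) = Mul(Add(-26, Add(-5, 1444)), 50) = Mul(Add(-26, 1439), 50) = Mul(1413, 50) = 70650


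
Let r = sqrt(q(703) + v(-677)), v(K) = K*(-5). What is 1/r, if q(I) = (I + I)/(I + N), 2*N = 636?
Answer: sqrt(3530098311)/3457491 ≈ 0.017184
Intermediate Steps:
v(K) = -5*K
N = 318 (N = (1/2)*636 = 318)
q(I) = 2*I/(318 + I) (q(I) = (I + I)/(I + 318) = (2*I)/(318 + I) = 2*I/(318 + I))
r = sqrt(3530098311)/1021 (r = sqrt(2*703/(318 + 703) - 5*(-677)) = sqrt(2*703/1021 + 3385) = sqrt(2*703*(1/1021) + 3385) = sqrt(1406/1021 + 3385) = sqrt(3457491/1021) = sqrt(3530098311)/1021 ≈ 58.193)
1/r = 1/(sqrt(3530098311)/1021) = sqrt(3530098311)/3457491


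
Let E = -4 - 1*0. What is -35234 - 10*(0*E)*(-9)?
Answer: -35234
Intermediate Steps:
E = -4 (E = -4 + 0 = -4)
-35234 - 10*(0*E)*(-9) = -35234 - 10*(0*(-4))*(-9) = -35234 - 10*0*(-9) = -35234 - 0*(-9) = -35234 - 1*0 = -35234 + 0 = -35234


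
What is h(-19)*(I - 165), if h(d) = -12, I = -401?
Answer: 6792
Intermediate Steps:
h(-19)*(I - 165) = -12*(-401 - 165) = -12*(-566) = 6792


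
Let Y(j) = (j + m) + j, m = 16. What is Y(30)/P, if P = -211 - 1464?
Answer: -76/1675 ≈ -0.045373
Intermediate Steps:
P = -1675
Y(j) = 16 + 2*j (Y(j) = (j + 16) + j = (16 + j) + j = 16 + 2*j)
Y(30)/P = (16 + 2*30)/(-1675) = (16 + 60)*(-1/1675) = 76*(-1/1675) = -76/1675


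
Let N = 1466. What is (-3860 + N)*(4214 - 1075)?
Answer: -7514766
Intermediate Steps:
(-3860 + N)*(4214 - 1075) = (-3860 + 1466)*(4214 - 1075) = -2394*3139 = -7514766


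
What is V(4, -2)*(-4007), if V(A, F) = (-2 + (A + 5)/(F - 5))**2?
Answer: -2119703/49 ≈ -43259.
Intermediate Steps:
V(A, F) = (-2 + (5 + A)/(-5 + F))**2
V(4, -2)*(-4007) = ((15 + 4 - 2*(-2))**2/(-5 - 2)**2)*(-4007) = ((15 + 4 + 4)**2/(-7)**2)*(-4007) = ((1/49)*23**2)*(-4007) = ((1/49)*529)*(-4007) = (529/49)*(-4007) = -2119703/49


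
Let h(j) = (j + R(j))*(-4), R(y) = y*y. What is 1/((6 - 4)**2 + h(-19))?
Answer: -1/1364 ≈ -0.00073314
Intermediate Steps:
R(y) = y**2
h(j) = -4*j - 4*j**2 (h(j) = (j + j**2)*(-4) = -4*j - 4*j**2)
1/((6 - 4)**2 + h(-19)) = 1/((6 - 4)**2 + 4*(-19)*(-1 - 1*(-19))) = 1/(2**2 + 4*(-19)*(-1 + 19)) = 1/(4 + 4*(-19)*18) = 1/(4 - 1368) = 1/(-1364) = -1/1364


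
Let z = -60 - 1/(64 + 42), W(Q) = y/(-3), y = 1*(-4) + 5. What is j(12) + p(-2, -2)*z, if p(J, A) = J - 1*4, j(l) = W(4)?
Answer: 57196/159 ≈ 359.72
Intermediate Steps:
y = 1 (y = -4 + 5 = 1)
W(Q) = -⅓ (W(Q) = 1/(-3) = 1*(-⅓) = -⅓)
z = -6361/106 (z = -60 - 1/106 = -6361/106 ≈ -60.009)
j(l) = -⅓
p(J, A) = -4 + J (p(J, A) = J - 4 = -4 + J)
j(12) + p(-2, -2)*z = -⅓ + (-4 - 2)*(-6361/106) = -⅓ - 6*(-6361/106) = -⅓ + 19083/53 = 57196/159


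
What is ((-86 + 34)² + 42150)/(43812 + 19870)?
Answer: 22427/31841 ≈ 0.70434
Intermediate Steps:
((-86 + 34)² + 42150)/(43812 + 19870) = ((-52)² + 42150)/63682 = (2704 + 42150)*(1/63682) = 44854*(1/63682) = 22427/31841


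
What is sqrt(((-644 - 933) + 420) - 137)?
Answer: I*sqrt(1294) ≈ 35.972*I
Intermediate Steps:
sqrt(((-644 - 933) + 420) - 137) = sqrt((-1577 + 420) - 137) = sqrt(-1157 - 137) = sqrt(-1294) = I*sqrt(1294)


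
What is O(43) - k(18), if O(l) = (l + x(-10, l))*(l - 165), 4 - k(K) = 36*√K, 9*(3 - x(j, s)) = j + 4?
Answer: -17092/3 + 108*√2 ≈ -5544.6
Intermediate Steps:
x(j, s) = 23/9 - j/9 (x(j, s) = 3 - (j + 4)/9 = 3 - (4 + j)/9 = 3 + (-4/9 - j/9) = 23/9 - j/9)
k(K) = 4 - 36*√K
O(l) = (-165 + l)*(11/3 + l) (O(l) = (l + (23/9 - ⅑*(-10)))*(l - 165) = (l + (23/9 + 10/9))*(-165 + l) = (l + 11/3)*(-165 + l) = (11/3 + l)*(-165 + l) = (-165 + l)*(11/3 + l))
O(43) - k(18) = (-605 + 43² - 484/3*43) - (4 - 108*√2) = (-605 + 1849 - 20812/3) - (4 - 108*√2) = -17080/3 - (4 - 108*√2) = -17080/3 + (-4 + 108*√2) = -17092/3 + 108*√2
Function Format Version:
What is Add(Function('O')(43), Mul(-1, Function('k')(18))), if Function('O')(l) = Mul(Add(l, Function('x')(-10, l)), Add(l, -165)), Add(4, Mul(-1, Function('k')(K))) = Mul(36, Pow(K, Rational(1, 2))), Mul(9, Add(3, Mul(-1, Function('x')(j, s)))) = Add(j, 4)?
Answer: Add(Rational(-17092, 3), Mul(108, Pow(2, Rational(1, 2)))) ≈ -5544.6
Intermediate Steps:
Function('x')(j, s) = Add(Rational(23, 9), Mul(Rational(-1, 9), j)) (Function('x')(j, s) = Add(3, Mul(Rational(-1, 9), Add(j, 4))) = Add(3, Mul(Rational(-1, 9), Add(4, j))) = Add(3, Add(Rational(-4, 9), Mul(Rational(-1, 9), j))) = Add(Rational(23, 9), Mul(Rational(-1, 9), j)))
Function('k')(K) = Add(4, Mul(-36, Pow(K, Rational(1, 2)))) (Function('k')(K) = Add(4, Mul(-1, Mul(36, Pow(K, Rational(1, 2))))) = Add(4, Mul(-36, Pow(K, Rational(1, 2)))))
Function('O')(l) = Mul(Add(-165, l), Add(Rational(11, 3), l)) (Function('O')(l) = Mul(Add(l, Add(Rational(23, 9), Mul(Rational(-1, 9), -10))), Add(l, -165)) = Mul(Add(l, Add(Rational(23, 9), Rational(10, 9))), Add(-165, l)) = Mul(Add(l, Rational(11, 3)), Add(-165, l)) = Mul(Add(Rational(11, 3), l), Add(-165, l)) = Mul(Add(-165, l), Add(Rational(11, 3), l)))
Add(Function('O')(43), Mul(-1, Function('k')(18))) = Add(Add(-605, Pow(43, 2), Mul(Rational(-484, 3), 43)), Mul(-1, Add(4, Mul(-36, Pow(18, Rational(1, 2)))))) = Add(Add(-605, 1849, Rational(-20812, 3)), Mul(-1, Add(4, Mul(-36, Mul(3, Pow(2, Rational(1, 2))))))) = Add(Rational(-17080, 3), Mul(-1, Add(4, Mul(-108, Pow(2, Rational(1, 2)))))) = Add(Rational(-17080, 3), Add(-4, Mul(108, Pow(2, Rational(1, 2))))) = Add(Rational(-17092, 3), Mul(108, Pow(2, Rational(1, 2))))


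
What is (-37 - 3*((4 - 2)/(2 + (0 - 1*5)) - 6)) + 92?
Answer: 75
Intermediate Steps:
(-37 - 3*((4 - 2)/(2 + (0 - 1*5)) - 6)) + 92 = (-37 - 3*(2/(2 + (0 - 5)) - 6)) + 92 = (-37 - 3*(2/(2 - 5) - 6)) + 92 = (-37 - 3*(2/(-3) - 6)) + 92 = (-37 - 3*(2*(-⅓) - 6)) + 92 = (-37 - 3*(-⅔ - 6)) + 92 = (-37 - 3*(-20/3)) + 92 = (-37 + 20) + 92 = -17 + 92 = 75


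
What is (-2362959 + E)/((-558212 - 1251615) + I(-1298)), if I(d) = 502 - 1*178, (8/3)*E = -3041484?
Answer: 7007031/3619006 ≈ 1.9362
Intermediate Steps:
E = -2281113/2 (E = (3/8)*(-3041484) = -2281113/2 ≈ -1.1406e+6)
I(d) = 324 (I(d) = 502 - 178 = 324)
(-2362959 + E)/((-558212 - 1251615) + I(-1298)) = (-2362959 - 2281113/2)/((-558212 - 1251615) + 324) = -7007031/(2*(-1809827 + 324)) = -7007031/2/(-1809503) = -7007031/2*(-1/1809503) = 7007031/3619006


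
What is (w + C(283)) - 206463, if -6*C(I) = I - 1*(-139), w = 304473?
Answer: 293819/3 ≈ 97940.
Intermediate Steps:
C(I) = -139/6 - I/6 (C(I) = -(I - 1*(-139))/6 = -(I + 139)/6 = -(139 + I)/6 = -139/6 - I/6)
(w + C(283)) - 206463 = (304473 + (-139/6 - ⅙*283)) - 206463 = (304473 + (-139/6 - 283/6)) - 206463 = (304473 - 211/3) - 206463 = 913208/3 - 206463 = 293819/3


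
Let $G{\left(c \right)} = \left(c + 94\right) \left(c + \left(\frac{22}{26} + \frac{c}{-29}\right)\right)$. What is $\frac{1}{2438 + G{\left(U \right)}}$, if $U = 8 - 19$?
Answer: $\frac{377}{613271} \approx 0.00061474$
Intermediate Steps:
$U = -11$ ($U = 8 - 19 = -11$)
$G{\left(c \right)} = \left(94 + c\right) \left(\frac{11}{13} + \frac{28 c}{29}\right)$ ($G{\left(c \right)} = \left(94 + c\right) \left(c + \left(22 \cdot \frac{1}{26} + c \left(- \frac{1}{29}\right)\right)\right) = \left(94 + c\right) \left(c - \left(- \frac{11}{13} + \frac{c}{29}\right)\right) = \left(94 + c\right) \left(\frac{11}{13} + \frac{28 c}{29}\right)$)
$\frac{1}{2438 + G{\left(U \right)}} = \frac{1}{2438 + \left(\frac{1034}{13} + \frac{28 \left(-11\right)^{2}}{29} + \frac{34535}{377} \left(-11\right)\right)} = \frac{1}{2438 + \left(\frac{1034}{13} + \frac{28}{29} \cdot 121 - \frac{379885}{377}\right)} = \frac{1}{2438 + \left(\frac{1034}{13} + \frac{3388}{29} - \frac{379885}{377}\right)} = \frac{1}{2438 - \frac{305855}{377}} = \frac{1}{\frac{613271}{377}} = \frac{377}{613271}$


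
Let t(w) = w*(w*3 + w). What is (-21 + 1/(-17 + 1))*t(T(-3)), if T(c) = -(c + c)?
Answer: -3033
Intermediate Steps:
T(c) = -2*c
t(w) = 4*w² (t(w) = w*(3*w + w) = w*(4*w) = 4*w²)
(-21 + 1/(-17 + 1))*t(T(-3)) = (-21 + 1/(-17 + 1))*(4*(-2*(-3))²) = (-21 + 1/(-16))*(4*6²) = (-21 - 1/16)*(4*36) = -337/16*144 = -3033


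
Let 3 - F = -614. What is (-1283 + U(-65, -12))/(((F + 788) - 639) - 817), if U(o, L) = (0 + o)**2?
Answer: -2942/51 ≈ -57.686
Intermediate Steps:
U(o, L) = o**2
F = 617 (F = 3 - 1*(-614) = 3 + 614 = 617)
(-1283 + U(-65, -12))/(((F + 788) - 639) - 817) = (-1283 + (-65)**2)/(((617 + 788) - 639) - 817) = (-1283 + 4225)/((1405 - 639) - 817) = 2942/(766 - 817) = 2942/(-51) = 2942*(-1/51) = -2942/51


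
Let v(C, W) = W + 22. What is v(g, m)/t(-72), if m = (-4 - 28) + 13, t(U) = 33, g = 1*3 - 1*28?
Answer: 1/11 ≈ 0.090909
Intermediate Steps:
g = -25 (g = 3 - 28 = -25)
m = -19 (m = -32 + 13 = -19)
v(C, W) = 22 + W
v(g, m)/t(-72) = (22 - 19)/33 = 3*(1/33) = 1/11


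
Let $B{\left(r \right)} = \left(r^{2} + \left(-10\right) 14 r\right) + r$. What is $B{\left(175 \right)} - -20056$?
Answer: $26356$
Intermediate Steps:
$B{\left(r \right)} = r^{2} - 139 r$ ($B{\left(r \right)} = \left(r^{2} - 140 r\right) + r = r^{2} - 139 r$)
$B{\left(175 \right)} - -20056 = 175 \left(-139 + 175\right) - -20056 = 175 \cdot 36 + 20056 = 6300 + 20056 = 26356$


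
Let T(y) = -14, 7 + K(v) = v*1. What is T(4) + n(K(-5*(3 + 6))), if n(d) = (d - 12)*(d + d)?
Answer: 6642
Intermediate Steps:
K(v) = -7 + v (K(v) = -7 + v*1 = -7 + v)
n(d) = 2*d*(-12 + d) (n(d) = (-12 + d)*(2*d) = 2*d*(-12 + d))
T(4) + n(K(-5*(3 + 6))) = -14 + 2*(-7 - 5*(3 + 6))*(-12 + (-7 - 5*(3 + 6))) = -14 + 2*(-7 - 5*9)*(-12 + (-7 - 5*9)) = -14 + 2*(-7 - 45)*(-12 + (-7 - 45)) = -14 + 2*(-52)*(-12 - 52) = -14 + 2*(-52)*(-64) = -14 + 6656 = 6642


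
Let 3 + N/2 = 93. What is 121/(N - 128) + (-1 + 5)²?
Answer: 953/52 ≈ 18.327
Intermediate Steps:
N = 180 (N = -6 + 2*93 = -6 + 186 = 180)
121/(N - 128) + (-1 + 5)² = 121/(180 - 128) + (-1 + 5)² = 121/52 + 4² = 121*(1/52) + 16 = 121/52 + 16 = 953/52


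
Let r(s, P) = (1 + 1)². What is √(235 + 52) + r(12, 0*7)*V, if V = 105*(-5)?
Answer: -2100 + √287 ≈ -2083.1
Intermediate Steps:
r(s, P) = 4 (r(s, P) = 2² = 4)
V = -525
√(235 + 52) + r(12, 0*7)*V = √(235 + 52) + 4*(-525) = √287 - 2100 = -2100 + √287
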